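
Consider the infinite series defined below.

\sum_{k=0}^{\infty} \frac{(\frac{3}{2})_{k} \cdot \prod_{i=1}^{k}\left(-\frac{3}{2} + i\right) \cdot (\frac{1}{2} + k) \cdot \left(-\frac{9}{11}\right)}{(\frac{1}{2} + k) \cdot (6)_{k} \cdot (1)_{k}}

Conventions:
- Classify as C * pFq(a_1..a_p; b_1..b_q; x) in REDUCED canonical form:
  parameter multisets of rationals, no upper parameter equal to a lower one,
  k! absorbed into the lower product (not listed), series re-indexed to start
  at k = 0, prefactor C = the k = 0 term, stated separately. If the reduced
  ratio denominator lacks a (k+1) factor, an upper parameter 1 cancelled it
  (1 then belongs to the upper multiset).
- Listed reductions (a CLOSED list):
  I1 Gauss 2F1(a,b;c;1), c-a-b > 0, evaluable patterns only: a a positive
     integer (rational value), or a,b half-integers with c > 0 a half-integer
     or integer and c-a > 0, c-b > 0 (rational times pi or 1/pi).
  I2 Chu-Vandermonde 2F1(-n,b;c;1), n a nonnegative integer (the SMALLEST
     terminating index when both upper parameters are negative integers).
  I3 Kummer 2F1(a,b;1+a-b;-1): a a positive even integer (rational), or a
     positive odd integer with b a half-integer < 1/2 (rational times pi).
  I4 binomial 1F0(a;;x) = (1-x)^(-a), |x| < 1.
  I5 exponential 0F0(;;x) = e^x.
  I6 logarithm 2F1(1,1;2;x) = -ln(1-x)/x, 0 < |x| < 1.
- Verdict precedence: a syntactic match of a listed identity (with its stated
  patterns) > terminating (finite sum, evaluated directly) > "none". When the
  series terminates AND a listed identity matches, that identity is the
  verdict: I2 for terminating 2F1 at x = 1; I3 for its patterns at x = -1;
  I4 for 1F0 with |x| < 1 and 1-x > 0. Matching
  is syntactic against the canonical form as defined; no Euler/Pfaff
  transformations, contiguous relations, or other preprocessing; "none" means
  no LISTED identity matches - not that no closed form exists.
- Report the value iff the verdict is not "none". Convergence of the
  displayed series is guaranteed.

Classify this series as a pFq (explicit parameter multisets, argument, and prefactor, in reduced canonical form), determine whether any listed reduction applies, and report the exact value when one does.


Classification (C = -\frac{9}{11}): 2F1 with upper {-\frac{1}{2}, \frac{3}{2}}, lower {6}, argument x = 1. Verdict: Gauss (I1, half-integer pattern) fires (x = 1; upper {-\frac{1}{2}, \frac{3}{2}} half-integers, c = 6 in the evaluable pattern). Hence: \left(-\frac{65536}{29645}\right) / \pi.

First insight: from the first term -\frac{9}{11}: (1)_k (C = -9/11) is k! itself.
Ratio: r(k) = 1 * (k-\frac{1}{2}) (k+\frac{3}{2}) / [(k+6) (k+1)] - rational in k. x = 1; t_0 = -\frac{9}{11}; negate the roots.


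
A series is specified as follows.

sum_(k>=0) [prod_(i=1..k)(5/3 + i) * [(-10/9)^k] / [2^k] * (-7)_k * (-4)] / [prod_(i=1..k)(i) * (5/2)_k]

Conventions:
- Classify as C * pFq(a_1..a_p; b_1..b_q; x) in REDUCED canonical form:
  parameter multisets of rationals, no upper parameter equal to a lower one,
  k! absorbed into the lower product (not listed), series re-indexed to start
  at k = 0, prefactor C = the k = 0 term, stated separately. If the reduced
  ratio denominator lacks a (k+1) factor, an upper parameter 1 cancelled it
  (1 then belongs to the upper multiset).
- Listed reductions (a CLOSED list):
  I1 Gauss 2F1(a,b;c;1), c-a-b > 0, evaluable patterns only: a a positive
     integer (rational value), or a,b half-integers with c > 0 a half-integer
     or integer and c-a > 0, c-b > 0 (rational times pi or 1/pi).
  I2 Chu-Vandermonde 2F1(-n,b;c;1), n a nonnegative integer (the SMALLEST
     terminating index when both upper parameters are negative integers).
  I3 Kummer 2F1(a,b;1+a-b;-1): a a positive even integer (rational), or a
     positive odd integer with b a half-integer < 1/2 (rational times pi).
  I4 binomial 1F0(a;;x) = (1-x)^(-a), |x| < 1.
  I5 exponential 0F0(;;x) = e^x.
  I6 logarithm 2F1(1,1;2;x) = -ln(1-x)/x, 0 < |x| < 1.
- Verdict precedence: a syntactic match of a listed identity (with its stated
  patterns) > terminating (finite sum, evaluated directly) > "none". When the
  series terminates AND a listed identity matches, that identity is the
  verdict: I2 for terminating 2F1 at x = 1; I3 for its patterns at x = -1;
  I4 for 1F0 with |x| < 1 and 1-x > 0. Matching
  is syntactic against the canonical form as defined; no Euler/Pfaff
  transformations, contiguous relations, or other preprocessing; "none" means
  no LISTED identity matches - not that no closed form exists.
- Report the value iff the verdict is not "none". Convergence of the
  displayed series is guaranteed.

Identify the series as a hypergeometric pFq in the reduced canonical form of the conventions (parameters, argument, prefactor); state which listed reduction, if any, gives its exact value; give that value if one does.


Key observation: t_0 being -4, the product of the first k integers (C = -4, x = -5/9) is k!.
Consecutive-term ratio: r(k) = (-5/9) * (k-7) (k+8/3) / [(k+5/2) (k+1)] - rational in k. x = (-5/9); t_0 = -4; negate the roots.

This is -4 * 2F1(-7, 8/3; 5/2; -5/9) in reduced canonical form. Verdict: terminating (-7 upstairs). 8 nonzero terms in all; added directly. Value: -366656780203124/3671583974253.


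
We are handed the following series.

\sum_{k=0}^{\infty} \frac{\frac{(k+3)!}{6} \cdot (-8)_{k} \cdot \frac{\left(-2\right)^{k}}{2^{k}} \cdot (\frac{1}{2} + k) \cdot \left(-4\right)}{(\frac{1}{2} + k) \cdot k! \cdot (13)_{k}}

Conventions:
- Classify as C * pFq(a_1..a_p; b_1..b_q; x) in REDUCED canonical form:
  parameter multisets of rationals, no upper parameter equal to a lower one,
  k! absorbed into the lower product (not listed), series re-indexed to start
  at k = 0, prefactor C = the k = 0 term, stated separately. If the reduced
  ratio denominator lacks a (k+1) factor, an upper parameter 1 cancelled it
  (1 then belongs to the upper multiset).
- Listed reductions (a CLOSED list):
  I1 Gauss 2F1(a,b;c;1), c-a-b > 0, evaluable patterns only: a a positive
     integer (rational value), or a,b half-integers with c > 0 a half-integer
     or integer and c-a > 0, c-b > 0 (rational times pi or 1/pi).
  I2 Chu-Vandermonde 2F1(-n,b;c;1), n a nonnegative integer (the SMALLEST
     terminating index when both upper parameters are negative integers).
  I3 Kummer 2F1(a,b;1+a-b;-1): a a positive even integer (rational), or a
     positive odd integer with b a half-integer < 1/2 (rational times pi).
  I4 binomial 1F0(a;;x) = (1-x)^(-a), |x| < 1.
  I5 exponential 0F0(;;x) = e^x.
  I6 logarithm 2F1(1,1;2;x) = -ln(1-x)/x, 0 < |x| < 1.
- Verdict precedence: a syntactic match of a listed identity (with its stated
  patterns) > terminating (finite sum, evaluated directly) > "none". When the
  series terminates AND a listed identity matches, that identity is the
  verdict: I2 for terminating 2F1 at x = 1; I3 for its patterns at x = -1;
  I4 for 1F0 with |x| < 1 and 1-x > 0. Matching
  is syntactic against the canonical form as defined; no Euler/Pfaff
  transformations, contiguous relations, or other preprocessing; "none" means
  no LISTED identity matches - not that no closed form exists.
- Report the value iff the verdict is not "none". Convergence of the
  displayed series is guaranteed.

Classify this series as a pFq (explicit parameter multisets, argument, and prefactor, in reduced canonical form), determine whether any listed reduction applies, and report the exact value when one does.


Key observation: t_0 = -4 here, and striking the common factor k + 1/2 reduces the term (C = -4).
Step ratio: r(k) = -1 * (k-8) (k+4) / [(k+13) (k+1)] - rational in k, leading ratio -1; with t_0 = -4, classification follows.

This is -4 * 2F1(-8, 4; 13; -1) in reduced canonical form. Verdict: Kummer's theorem (I3) fires (x = -1; c = 13 equals 1+a-b for upper {-8, 4}: listed pattern). Exact value: -44.


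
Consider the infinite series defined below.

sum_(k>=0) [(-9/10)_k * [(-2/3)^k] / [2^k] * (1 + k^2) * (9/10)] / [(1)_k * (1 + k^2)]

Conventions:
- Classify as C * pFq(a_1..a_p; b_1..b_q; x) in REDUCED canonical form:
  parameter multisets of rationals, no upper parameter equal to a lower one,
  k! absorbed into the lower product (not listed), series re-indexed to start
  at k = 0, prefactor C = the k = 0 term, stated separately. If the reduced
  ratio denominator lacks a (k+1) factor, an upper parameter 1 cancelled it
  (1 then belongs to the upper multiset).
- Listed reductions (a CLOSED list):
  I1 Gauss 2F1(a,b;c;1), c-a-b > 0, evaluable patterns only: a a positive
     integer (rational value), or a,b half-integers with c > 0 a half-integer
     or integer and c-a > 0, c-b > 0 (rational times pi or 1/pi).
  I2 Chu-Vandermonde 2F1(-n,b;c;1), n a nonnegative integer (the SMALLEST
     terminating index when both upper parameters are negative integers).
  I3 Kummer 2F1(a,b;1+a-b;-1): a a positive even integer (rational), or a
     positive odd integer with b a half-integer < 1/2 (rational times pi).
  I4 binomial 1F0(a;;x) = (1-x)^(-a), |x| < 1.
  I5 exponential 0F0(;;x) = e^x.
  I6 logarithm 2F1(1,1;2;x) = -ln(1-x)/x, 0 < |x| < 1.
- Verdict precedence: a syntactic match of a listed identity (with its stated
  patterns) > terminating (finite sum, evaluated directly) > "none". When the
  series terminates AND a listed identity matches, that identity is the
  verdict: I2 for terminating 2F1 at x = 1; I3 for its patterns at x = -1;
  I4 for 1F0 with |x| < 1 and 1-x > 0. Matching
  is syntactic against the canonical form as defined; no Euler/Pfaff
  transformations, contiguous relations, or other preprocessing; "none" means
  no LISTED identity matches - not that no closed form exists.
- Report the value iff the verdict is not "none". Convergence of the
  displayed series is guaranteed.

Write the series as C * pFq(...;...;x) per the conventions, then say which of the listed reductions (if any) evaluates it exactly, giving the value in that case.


Reduced: x = -1/3, 1F0, upper = {-9/10}, lower = {-}, C = 9/10. Verdict at x = -1/3: binomial (I4) matches (the 1F0 binomial series: exponent 9/10, x = -1/3). Exact value: (9/10) * (4/3)^(9/10).

Key step: with t_0 = 9/10, the factor k^2 + 1 cancels (top and bottom), leaving C = 9/10.
Adjacent-term ratio: r(k) = (-1/3) * (k-9/10) / [(k+1)] - rational in k. x = (-1/3); t_0 = 9/10; negate the roots.


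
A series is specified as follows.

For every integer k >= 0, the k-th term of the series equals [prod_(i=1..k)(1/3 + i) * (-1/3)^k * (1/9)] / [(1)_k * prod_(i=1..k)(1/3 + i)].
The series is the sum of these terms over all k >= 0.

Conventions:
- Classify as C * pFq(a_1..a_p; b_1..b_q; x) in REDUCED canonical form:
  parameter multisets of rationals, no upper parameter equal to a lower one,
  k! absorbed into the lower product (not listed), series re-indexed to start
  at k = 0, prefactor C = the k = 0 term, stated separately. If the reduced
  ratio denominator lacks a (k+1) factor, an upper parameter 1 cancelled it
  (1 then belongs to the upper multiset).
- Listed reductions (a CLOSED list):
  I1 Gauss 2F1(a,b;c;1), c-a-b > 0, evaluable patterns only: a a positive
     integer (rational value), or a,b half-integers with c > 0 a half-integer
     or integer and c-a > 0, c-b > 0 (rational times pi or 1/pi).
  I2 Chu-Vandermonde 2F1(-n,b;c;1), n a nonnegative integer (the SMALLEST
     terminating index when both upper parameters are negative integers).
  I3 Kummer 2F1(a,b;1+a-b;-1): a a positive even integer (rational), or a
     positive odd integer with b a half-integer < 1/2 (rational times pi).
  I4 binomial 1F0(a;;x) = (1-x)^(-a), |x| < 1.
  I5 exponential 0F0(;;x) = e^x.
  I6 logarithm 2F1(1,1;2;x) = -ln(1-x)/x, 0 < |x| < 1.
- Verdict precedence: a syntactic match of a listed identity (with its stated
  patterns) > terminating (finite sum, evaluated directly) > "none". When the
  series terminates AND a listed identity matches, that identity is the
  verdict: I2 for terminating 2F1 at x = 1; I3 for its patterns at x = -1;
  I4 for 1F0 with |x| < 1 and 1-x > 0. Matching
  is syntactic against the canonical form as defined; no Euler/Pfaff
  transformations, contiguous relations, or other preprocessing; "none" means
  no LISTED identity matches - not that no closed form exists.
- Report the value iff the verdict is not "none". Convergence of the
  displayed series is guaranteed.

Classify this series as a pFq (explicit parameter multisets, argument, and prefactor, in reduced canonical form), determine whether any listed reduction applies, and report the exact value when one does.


With C = 1/9: the canonical form is 0F0(-; -; -1/3). Verdict (x = -1/3): exponential (I5) applies (the 0F0 exponential series at x = -1/3). Its exact value is (1/9) * e^(-1/3).

Structural cue: from the first term 1/9: (1)_k (prefactor 1/9) is k! itself.
Consecutive-term ratio: r(k) = (-1/3) * 1 / [(k+1)] - rational; roots negated = parameters, x = (-1/3), C = 1/9.


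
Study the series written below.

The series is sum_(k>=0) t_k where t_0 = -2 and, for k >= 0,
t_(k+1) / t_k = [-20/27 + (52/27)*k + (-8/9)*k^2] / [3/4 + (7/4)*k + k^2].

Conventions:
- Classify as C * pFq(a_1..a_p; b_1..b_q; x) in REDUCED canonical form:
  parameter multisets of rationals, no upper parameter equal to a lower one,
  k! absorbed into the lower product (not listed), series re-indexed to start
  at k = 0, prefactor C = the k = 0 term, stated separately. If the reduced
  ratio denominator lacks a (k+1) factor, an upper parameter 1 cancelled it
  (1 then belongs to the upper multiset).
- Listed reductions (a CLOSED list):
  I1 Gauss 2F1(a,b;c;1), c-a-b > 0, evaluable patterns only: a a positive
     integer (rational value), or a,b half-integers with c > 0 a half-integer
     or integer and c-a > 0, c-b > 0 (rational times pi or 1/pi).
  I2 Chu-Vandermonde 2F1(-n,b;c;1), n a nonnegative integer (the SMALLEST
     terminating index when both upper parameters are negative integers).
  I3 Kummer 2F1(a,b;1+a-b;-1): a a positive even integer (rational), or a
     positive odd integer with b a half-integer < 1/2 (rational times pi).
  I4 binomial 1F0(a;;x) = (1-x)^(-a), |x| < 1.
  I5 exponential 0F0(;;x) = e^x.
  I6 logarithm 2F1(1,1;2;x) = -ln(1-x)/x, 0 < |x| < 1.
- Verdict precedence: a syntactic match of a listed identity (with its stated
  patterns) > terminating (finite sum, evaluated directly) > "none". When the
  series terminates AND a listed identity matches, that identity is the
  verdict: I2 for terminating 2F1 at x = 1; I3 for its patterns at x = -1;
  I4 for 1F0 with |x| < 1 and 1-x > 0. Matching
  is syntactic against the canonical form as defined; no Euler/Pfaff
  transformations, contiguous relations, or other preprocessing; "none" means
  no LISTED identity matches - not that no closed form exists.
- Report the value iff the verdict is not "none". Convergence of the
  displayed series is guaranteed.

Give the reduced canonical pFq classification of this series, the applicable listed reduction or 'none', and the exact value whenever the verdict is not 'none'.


With C = -2: the canonical form is 2F1(-5/3, -1/2; 3/4; -8/9). Verdict: none here - no I1-I6 shape fits x = -8/9 with lower {3/4}.

The tell: t_0 being -2, roots of the ratio polynomials (prefactor -2) are the negated parameters.
Step ratio: r(k) = (-8/9) * (k-5/3) (k-1/2) / [(k+3/4) (k+1)] - rational in k. x = (-8/9); t_0 = -2; negate the roots.


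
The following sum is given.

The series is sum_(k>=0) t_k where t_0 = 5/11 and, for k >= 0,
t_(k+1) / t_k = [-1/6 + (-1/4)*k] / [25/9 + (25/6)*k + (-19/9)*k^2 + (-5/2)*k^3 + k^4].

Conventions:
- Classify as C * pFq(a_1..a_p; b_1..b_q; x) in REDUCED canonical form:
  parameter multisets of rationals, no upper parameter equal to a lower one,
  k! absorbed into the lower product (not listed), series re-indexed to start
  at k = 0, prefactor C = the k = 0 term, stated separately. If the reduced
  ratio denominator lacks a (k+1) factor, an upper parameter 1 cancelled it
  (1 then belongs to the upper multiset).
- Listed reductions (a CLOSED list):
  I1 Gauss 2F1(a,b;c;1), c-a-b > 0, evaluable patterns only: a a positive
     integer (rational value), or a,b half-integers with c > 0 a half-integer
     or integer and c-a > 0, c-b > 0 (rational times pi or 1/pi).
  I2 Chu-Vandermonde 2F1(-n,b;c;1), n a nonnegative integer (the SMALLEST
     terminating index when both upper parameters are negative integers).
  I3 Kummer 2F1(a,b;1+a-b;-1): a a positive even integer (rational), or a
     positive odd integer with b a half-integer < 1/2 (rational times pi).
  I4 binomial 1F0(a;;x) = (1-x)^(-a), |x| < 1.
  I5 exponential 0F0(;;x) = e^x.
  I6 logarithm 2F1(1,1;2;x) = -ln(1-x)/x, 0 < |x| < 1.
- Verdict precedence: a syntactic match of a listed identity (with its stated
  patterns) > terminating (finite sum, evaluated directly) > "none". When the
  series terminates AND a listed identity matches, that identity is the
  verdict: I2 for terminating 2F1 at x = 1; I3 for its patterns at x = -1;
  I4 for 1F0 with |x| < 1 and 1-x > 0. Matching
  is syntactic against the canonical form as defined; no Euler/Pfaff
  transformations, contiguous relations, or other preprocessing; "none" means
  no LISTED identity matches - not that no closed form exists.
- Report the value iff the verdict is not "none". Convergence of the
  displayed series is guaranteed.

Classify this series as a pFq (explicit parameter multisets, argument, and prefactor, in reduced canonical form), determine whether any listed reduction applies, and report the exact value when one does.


With C = 5/11: the canonical form is 0F2(-; -5/2, -5/3; -1/4). Verdict: none. No listed pattern accepts 0F2(-; -5/2, -5/3; -1/4).

Structural cue: from the first term 5/11: the expanded ratio factors over Q; C = 5/11, roots give parameters.
Term ratio: r(k) = (-1/4) * 1 / [(k-5/2) (k-5/3) (k+1)] - rational in k. x = (-1/4); t_0 = 5/11; negate the roots.


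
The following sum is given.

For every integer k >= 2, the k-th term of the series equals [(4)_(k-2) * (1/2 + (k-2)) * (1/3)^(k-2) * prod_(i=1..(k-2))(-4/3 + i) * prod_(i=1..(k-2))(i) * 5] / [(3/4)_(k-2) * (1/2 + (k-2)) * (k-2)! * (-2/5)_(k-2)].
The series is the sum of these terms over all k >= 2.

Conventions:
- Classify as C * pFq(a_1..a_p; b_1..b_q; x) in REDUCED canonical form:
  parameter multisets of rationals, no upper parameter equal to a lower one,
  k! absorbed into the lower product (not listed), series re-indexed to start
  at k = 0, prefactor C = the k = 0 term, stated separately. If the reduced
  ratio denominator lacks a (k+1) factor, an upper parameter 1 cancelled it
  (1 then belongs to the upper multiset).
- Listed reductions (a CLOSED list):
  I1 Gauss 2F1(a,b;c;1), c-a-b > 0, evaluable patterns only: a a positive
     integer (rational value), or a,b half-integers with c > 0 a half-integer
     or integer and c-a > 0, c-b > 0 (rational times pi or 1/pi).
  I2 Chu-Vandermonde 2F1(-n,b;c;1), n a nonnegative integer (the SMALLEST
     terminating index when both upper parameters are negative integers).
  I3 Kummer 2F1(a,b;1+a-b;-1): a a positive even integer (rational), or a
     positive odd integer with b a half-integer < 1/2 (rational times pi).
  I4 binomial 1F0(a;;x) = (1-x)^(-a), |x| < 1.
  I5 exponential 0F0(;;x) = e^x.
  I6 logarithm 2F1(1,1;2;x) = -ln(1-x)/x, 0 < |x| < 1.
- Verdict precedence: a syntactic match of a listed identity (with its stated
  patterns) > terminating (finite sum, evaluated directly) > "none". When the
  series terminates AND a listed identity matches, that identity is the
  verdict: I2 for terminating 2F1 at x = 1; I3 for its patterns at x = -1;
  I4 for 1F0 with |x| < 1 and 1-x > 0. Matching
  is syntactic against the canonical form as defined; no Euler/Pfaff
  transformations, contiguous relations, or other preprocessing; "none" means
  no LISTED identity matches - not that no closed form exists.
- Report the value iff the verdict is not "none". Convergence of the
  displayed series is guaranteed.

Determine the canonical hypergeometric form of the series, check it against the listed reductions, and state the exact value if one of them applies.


The series (x = 1/3) is 3F2: upper {-1/3, 1, 4}, lower {-2/5, 3/4}, prefactor 5. Verdict: none. Every listed pattern misses the 3F2 form at 1/3, upper {-1/3, 1, 4}.

First insight: from the first term 5: the factor k + 1/2 cancels (top and bottom), leaving C = 5.
Step ratio: r(k) = (1/3) * (k-1/3) (k+1) (k+4) / [(k-2/5) (k+3/4) (k+1)] - rational in k. x = (1/3); t_0 = 5; negate the roots.


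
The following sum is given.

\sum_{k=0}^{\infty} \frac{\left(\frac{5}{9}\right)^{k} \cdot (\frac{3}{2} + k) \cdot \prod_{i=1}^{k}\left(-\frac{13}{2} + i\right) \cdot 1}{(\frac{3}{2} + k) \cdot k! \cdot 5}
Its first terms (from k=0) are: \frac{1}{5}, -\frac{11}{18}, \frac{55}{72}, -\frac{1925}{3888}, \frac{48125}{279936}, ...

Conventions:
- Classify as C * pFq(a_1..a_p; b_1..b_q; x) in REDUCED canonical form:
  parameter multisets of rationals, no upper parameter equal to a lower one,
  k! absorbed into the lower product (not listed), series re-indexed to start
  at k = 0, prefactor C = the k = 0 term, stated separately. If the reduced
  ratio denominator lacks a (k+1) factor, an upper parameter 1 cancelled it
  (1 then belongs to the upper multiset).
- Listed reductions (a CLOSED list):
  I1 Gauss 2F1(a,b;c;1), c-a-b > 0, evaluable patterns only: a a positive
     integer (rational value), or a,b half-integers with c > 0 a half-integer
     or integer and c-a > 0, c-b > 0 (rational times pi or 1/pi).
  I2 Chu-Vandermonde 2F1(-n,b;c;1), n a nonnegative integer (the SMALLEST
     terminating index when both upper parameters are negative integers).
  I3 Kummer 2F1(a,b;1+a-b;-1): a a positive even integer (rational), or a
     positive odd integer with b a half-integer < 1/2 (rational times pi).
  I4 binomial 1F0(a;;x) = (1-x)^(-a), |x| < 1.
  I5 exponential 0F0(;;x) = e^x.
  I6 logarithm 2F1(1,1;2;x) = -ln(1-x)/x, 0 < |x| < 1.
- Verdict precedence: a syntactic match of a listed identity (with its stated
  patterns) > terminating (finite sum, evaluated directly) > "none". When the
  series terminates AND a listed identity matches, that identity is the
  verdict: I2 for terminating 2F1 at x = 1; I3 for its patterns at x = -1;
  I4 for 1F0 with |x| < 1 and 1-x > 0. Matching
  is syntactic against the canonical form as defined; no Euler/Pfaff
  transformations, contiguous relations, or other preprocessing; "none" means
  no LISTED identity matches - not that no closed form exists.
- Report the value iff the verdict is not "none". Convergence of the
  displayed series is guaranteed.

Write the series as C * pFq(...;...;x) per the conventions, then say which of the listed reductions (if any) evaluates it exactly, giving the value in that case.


With C = \frac{1}{5}: the canonical form is 1F0(-\frac{11}{2}; -; \frac{5}{9}). Verdict: the binomial series (I4) applies (the 1F0 binomial series: exponent 11/2, x = \frac{5}{9}). Its exact value is \frac{1}{5} \cdot \left(\frac{4}{9}\right)^{\frac{11}{2}}.

Key observation: with t_0 = \frac{1}{5}, the constant factors (prefactor 1/5) combine into one prefactor.
Consecutive-term ratio: r(k) = \frac{5}{9} * (k-\frac{11}{2}) / [(k+1)] ; factor over Q: parameters, x = \frac{5}{9}, and C = \frac{1}{5}.


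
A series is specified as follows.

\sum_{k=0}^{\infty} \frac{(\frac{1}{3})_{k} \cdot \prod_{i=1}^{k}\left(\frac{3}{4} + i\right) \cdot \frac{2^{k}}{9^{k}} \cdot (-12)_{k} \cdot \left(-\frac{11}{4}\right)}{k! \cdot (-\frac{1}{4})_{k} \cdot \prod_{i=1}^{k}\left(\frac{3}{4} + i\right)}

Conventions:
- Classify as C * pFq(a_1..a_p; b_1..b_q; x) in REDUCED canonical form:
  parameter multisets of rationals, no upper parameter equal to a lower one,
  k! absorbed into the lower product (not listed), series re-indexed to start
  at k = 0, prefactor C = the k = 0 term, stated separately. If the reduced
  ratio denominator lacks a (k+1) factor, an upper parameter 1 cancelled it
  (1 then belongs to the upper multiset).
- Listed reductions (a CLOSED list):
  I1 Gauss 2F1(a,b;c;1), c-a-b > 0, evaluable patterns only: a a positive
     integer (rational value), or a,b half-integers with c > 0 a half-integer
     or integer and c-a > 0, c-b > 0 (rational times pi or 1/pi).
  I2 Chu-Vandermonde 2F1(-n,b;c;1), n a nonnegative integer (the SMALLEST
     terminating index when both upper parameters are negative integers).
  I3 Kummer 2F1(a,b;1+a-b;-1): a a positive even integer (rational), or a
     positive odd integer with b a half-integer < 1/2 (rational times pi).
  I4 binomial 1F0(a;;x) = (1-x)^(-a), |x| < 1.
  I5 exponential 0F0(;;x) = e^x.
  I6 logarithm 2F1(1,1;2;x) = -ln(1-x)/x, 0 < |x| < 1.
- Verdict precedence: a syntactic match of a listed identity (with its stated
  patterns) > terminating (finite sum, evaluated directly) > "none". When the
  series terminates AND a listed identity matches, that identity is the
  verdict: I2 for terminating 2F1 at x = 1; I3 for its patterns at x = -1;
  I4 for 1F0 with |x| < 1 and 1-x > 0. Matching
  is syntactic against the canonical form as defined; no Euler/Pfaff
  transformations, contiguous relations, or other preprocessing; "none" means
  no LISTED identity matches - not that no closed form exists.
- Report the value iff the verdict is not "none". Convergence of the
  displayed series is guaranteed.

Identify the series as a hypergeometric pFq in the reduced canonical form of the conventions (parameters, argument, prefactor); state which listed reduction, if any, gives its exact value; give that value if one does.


This is -\frac{11}{4} * 2F1(-12, \frac{1}{3}; -\frac{1}{4}; \frac{2}{9}) in reduced canonical form. Verdict: terminating - upper -12 stops the sum at k = 12; the 13 terms are added exactly. Value: -\frac{899509141086963695618267531}{254955435871510843995143556}.

The tell: from the first term -\frac{11}{4}: the two geometric factors (prefactor -11/4) combine into one argument.
Adjacent-term ratio: r(k) = \frac{2}{9} * (k-12) (k+\frac{1}{3}) / [(k-\frac{1}{4}) (k+1)] - rational in k. x = \frac{2}{9}; t_0 = -\frac{11}{4}; negate the roots.


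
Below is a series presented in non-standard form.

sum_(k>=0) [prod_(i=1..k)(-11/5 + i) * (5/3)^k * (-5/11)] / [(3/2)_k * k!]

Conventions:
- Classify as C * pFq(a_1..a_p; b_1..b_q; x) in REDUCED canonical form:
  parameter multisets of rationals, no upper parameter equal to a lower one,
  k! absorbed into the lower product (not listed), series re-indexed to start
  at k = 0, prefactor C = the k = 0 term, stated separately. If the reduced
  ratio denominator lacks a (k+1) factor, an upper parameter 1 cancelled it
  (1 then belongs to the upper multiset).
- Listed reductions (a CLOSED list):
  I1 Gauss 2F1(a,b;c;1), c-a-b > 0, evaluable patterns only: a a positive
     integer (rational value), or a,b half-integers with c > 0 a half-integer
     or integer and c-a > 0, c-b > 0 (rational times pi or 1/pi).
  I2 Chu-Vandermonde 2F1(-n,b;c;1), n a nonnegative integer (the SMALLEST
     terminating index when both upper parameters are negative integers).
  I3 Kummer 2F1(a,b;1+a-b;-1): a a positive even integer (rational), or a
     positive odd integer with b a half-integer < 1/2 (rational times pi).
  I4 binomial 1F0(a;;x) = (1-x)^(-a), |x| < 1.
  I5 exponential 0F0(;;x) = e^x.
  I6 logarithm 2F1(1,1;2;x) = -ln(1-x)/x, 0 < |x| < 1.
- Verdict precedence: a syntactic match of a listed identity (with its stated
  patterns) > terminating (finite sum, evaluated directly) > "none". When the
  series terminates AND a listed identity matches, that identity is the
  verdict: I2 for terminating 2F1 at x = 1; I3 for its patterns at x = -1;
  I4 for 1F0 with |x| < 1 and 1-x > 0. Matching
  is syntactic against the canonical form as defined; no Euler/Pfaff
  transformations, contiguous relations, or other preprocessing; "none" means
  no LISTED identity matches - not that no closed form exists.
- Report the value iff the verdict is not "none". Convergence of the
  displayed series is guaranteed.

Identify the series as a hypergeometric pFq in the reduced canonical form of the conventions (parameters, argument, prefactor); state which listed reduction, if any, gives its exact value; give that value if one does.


Reduced: x = 5/3, 1F1, upper = {-6/5}, lower = {3/2}, C = -5/11. Verdict: none here - no I1-I6 shape fits x = 5/3 with lower {3/2}.

Key observation: with t_0 = -5/11, the running product (C = -5/11, x = 5/3) telescopes to a rising factorial.
Step ratio: r(k) = (5/3) * (k-6/5) / [(k+3/2) (k+1)] - rational; roots negated = parameters, x = (5/3), C = -5/11.


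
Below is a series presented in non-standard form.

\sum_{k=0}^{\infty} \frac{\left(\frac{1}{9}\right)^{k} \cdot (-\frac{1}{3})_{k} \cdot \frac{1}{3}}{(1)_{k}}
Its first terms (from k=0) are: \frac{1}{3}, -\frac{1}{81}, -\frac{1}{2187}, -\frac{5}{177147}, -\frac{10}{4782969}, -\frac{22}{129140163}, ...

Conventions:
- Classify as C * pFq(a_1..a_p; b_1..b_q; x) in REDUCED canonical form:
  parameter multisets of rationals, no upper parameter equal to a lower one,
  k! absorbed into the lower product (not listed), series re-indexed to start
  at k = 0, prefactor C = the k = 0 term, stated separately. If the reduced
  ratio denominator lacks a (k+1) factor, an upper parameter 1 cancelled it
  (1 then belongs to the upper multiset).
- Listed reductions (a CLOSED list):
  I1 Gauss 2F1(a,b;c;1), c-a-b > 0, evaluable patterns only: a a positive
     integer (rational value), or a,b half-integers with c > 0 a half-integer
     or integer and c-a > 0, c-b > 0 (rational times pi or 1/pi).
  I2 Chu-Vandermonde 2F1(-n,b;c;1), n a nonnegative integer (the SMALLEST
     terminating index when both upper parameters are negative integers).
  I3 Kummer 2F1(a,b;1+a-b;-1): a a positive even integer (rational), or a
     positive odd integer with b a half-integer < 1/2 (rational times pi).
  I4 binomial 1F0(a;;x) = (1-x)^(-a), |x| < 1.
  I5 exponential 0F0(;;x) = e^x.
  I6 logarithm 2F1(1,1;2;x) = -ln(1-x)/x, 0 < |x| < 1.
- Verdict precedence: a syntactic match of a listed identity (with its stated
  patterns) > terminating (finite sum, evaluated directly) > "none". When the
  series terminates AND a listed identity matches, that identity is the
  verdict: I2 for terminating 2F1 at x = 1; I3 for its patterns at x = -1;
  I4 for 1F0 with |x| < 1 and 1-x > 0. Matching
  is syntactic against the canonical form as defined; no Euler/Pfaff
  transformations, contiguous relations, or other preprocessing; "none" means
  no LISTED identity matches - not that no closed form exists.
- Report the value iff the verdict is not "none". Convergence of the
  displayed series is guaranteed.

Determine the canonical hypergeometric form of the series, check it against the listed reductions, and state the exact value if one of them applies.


At argument \frac{1}{9}: a 1F0 with upper {-\frac{1}{3}}, lower {-}, scaled by C = \frac{1}{3}. Verdict: this is binomial (I4) (the 1F0 binomial series: exponent 1/3, x = \frac{1}{9}). Hence: \frac{1}{3} \cdot \left(\frac{8}{9}\right)^{\frac{1}{3}}.

Structural cue: with t_0 = \frac{1}{3}, (1)_k (prefactor 1/3) is k! itself.
Adjacent-term ratio: r(k) = \frac{1}{9} * (k-\frac{1}{3}) / [(k+1)] - rational in k. x = \frac{1}{9}; t_0 = \frac{1}{3}; negate the roots.


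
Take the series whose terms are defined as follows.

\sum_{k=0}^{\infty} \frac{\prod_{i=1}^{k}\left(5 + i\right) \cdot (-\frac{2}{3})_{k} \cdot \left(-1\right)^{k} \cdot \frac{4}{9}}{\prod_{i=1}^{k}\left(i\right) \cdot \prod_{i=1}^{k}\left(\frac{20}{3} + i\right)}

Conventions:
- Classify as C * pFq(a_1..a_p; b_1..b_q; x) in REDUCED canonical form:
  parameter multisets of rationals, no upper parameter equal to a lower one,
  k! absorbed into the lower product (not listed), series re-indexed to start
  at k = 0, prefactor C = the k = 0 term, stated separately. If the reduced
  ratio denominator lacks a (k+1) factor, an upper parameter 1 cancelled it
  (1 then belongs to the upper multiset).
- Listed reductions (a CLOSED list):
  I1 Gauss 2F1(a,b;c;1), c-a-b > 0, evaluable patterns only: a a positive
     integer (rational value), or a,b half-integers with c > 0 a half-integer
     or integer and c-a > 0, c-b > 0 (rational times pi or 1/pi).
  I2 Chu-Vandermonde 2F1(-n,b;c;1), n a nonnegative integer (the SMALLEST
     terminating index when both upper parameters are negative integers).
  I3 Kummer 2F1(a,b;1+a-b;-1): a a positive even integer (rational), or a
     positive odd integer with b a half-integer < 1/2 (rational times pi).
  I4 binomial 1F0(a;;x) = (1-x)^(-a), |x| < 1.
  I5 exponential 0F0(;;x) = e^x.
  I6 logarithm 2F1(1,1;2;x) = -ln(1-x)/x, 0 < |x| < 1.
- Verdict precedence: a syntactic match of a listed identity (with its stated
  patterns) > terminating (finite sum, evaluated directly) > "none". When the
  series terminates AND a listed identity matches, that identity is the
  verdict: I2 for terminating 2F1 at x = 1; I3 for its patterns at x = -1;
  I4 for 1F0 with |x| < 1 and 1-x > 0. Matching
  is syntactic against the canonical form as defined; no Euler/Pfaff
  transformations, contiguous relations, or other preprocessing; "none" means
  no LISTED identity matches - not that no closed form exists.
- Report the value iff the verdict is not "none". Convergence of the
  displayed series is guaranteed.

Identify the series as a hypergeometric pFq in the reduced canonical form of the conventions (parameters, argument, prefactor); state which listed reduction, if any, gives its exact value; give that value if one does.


At argument -1: a 2F1 with upper {-\frac{2}{3}, 6}, lower {\frac{23}{3}}, scaled by C = \frac{4}{9}. Verdict at x = -1: Kummer's theorem (I3) matches (x = -1; c = \frac{23}{3} equals 1+a-b for upper {-\frac{2}{3}, 6}: listed pattern). Exact value: \frac{476}{729}.

First insight: with t_0 = \frac{4}{9}, the running product (C = 4/9) telescopes to a rising factorial.
Step ratio: r(k) = -1 * (k-\frac{2}{3}) (k+6) / [(k+\frac{23}{3}) (k+1)] - rational in k. x = -1; t_0 = \frac{4}{9}; negate the roots.


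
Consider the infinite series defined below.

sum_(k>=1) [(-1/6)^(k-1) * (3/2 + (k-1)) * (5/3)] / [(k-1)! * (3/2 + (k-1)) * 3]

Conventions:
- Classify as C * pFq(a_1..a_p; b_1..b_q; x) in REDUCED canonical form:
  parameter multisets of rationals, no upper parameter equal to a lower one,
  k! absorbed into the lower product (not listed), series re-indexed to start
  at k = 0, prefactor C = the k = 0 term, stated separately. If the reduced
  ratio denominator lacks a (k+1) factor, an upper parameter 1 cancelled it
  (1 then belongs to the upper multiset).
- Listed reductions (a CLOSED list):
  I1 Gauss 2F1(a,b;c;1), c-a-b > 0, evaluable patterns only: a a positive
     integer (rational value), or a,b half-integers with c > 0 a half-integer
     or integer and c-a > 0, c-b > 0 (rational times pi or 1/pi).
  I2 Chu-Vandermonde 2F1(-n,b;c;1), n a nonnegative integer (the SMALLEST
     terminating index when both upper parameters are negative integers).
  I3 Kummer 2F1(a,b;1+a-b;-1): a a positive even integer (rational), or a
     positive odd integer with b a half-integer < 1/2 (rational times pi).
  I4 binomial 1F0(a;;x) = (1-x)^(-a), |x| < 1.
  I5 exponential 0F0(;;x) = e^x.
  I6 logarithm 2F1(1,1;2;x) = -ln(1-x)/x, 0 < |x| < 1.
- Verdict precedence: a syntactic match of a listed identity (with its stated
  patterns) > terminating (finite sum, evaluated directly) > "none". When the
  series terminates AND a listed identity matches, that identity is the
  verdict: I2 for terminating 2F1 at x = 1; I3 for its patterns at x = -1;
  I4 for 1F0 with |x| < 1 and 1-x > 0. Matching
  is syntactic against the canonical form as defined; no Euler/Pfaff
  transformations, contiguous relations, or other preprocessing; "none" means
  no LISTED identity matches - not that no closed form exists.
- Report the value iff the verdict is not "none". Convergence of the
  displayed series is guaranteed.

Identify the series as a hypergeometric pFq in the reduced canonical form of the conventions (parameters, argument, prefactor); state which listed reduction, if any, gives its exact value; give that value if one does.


Structural cue: with t_0 = 5/9, k + 3/2 divides numerator and denominator alike; C = 5/9, x = -1/6 after cancelling.
Adjacent-term ratio: r(k) = (-1/6) * 1 / [(k+1)] - rational in k, leading ratio (-1/6); with t_0 = 5/9, classification follows.

This is 5/9 * 0F0(-; -; -1/6) in reduced canonical form. Verdict: exponential (I5) fires (the 0F0 exponential series at x = -1/6). Sum: (5/9) * e^(-1/6).


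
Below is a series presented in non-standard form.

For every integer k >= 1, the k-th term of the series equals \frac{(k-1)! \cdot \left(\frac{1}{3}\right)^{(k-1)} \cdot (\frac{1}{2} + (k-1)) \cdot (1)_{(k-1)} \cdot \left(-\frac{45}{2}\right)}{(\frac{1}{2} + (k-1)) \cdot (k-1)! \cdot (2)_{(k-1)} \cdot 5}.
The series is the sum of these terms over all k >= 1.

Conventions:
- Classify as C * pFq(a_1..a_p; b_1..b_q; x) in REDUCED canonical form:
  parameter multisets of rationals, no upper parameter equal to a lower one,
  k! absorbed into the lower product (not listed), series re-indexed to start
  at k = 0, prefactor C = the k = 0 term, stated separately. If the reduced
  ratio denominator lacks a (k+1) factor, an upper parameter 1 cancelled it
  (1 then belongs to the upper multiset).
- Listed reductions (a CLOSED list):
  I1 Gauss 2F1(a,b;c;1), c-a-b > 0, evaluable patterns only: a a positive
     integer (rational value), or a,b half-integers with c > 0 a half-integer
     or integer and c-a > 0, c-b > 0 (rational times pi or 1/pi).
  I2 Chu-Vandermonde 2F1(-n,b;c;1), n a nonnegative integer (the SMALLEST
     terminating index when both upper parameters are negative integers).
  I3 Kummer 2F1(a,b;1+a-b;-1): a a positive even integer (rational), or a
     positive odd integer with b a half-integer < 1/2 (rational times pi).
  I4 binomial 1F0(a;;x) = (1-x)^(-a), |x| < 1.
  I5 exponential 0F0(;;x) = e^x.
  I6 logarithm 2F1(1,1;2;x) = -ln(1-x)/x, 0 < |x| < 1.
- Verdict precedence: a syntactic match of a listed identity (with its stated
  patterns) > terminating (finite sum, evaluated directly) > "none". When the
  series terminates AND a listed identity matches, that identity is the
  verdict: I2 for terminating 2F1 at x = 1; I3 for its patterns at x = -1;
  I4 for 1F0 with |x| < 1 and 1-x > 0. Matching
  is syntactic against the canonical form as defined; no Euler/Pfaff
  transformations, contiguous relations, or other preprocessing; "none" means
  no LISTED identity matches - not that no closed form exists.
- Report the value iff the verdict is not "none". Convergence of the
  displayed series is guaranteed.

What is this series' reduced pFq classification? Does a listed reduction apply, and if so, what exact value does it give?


The series (x = \frac{1}{3}) is 2F1: upper {1, 1}, lower {2}, prefactor -\frac{9}{2}. Verdict: the logarithmic series (I6) applies (the logarithm: parameters (1,1;2), x = \frac{1}{3}). Exact value: \frac{27}{2} \cdot \ln\left(\frac{2}{3}\right).

Structural cue: with t_0 = -\frac{9}{2}, the constant factors (prefactor -9/2) combine into one prefactor.
Term ratio: r(k) = \frac{1}{3} * (k+1) (k+1) / [(k+2) (k+1)] - rational in k, leading ratio \frac{1}{3}; with t_0 = -\frac{9}{2}, classification follows.


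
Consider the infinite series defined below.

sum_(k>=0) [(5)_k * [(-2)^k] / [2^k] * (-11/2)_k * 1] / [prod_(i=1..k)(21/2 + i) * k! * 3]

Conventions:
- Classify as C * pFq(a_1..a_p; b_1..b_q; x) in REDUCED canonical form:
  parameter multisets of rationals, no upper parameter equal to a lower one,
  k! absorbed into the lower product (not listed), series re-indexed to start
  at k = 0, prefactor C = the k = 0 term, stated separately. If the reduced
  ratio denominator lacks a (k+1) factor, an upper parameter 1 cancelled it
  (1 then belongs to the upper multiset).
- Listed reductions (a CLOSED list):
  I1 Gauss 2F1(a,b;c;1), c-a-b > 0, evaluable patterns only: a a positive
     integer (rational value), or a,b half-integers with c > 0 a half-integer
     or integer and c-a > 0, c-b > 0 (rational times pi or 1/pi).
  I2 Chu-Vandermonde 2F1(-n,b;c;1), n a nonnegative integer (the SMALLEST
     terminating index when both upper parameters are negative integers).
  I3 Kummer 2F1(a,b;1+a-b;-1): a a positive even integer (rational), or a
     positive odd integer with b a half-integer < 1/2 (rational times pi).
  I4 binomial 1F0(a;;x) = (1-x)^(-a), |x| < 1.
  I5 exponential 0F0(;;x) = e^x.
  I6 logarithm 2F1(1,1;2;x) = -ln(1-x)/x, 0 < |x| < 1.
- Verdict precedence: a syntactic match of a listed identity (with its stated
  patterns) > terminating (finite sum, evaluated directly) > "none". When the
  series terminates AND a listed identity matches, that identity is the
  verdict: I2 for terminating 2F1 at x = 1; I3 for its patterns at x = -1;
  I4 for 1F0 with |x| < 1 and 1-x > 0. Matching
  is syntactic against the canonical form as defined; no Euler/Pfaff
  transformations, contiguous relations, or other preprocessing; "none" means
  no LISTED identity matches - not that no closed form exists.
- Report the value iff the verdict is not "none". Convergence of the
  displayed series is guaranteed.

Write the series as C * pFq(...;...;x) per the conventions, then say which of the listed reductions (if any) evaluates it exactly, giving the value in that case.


With C = 1/3: the canonical form is 2F1(-11/2, 5; 23/2; -1). Verdict: this is Kummer (I3) (x = -1; c = 23/2 equals 1+a-b for upper {-11/2, 5}: listed pattern). Sum: (14549535/16777216) * pi.

Key step: with t_0 = 1/3, the lower running product (prefactor 1/3) is a rising factorial.
Adjacent-term ratio: r(k) = (-1) * (k-11/2) (k+5) / [(k+23/2) (k+1)] - rational in k. x = (-1); t_0 = 1/3; negate the roots.
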